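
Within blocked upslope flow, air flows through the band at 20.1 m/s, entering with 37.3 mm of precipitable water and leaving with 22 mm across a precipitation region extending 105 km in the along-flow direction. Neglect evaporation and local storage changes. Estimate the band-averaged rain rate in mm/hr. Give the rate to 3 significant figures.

Column moisture flux per unit crosswind length is F = V × PW.
Inflow: F_in = 20.1 × 37.3 = 749.73 mm·m/s
Outflow: F_out = 20.1 × 22 = 442.2 mm·m/s
Steady-state rate R = (F_in − F_out)/L = (749.73 − 442.2) / 105000 m = 2.929e-03 mm/s.
R = 2.929e-03 × 3600 = 10.5 mm/hr.

R ≈ 10.5 mm/hr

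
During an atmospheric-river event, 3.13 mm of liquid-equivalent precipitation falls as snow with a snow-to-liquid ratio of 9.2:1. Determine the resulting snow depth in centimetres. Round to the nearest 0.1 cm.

snow depth ≈ 2.9 cm

Snow depth = liquid × ratio = 3.13 mm × 9.2 = 28.796 mm = 2.9 cm.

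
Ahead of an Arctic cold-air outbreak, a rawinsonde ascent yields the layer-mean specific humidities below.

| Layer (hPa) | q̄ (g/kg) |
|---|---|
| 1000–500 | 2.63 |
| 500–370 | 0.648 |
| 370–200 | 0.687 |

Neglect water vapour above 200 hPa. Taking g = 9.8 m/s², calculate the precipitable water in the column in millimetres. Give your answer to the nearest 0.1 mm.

Precipitable water is the column-integrated vapour mass per unit area: PW = (1/g) Σ q̄ Δp, with q in kg/kg and Δp in Pa (1 kg/m² of water = 1 mm).
Layer 1000–500 hPa: Δp = 500 hPa = 50000 Pa, q̄ = 0.00263 kg/kg → 0.00263 × 50000 / 9.8 = 13.42 mm
Layer 500–370 hPa: Δp = 130 hPa = 13000 Pa, q̄ = 0.000648 kg/kg → 0.000648 × 13000 / 9.8 = 0.86 mm
Layer 370–200 hPa: Δp = 170 hPa = 17000 Pa, q̄ = 0.000687 kg/kg → 0.000687 × 17000 / 9.8 = 1.19 mm
PW = 13.42 + 0.86 + 1.19 = 15.47 ≈ 15.5 mm.

PW ≈ 15.5 mm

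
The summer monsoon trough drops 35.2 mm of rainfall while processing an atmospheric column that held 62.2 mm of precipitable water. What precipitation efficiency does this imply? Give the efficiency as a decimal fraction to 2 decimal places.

ε ≈ 0.57

ε = rainfall / PW = 35.2 / 62.2 = 0.57.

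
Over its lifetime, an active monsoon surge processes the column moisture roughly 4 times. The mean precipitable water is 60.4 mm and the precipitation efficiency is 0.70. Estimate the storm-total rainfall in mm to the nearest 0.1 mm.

rainfall ≈ 169.1 mm

Each cycle deposits ε × PW = 0.70 × 60.4 = 42.28 mm.
Over 4 cycles: 4 × 42.28 = 169.1 mm.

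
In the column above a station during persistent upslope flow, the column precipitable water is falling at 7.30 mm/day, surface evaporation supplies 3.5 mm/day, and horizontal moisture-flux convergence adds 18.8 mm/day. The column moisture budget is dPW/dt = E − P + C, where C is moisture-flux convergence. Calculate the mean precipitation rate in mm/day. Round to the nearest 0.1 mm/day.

dPW/dt = -7.30 mm/day.
P = E + C − dPW/dt = 3.5 + (18.8) − (-7.30) = 29.6 mm/day.

P ≈ 29.6 mm/day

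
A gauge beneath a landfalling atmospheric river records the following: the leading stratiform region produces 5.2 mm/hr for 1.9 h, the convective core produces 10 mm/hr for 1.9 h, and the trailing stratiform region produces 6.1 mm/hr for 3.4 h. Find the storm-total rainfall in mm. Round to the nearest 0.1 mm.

total ≈ 49.6 mm

Total = Σ Rᵢ Δtᵢ = 5.2 × 1.9 + 10 × 1.9 + 6.1 × 3.4
      = 9.88 + 19 + 20.74 = 49.6 mm.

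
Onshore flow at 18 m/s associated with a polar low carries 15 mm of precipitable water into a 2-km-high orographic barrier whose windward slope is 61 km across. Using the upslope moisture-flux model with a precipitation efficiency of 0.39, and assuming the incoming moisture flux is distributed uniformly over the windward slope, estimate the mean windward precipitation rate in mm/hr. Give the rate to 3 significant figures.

R ≈ 6.21 mm/hr

Incoming column moisture flux per unit ridge length: F = V × PW = 18 × 15 = 270 mm·m/s.
Spread over the 61 km slope with efficiency ε = 0.39: R = ε·F/W = 0.39 × 270 / 61000 m = 1.726e-03 mm/s.
R = 1.726e-03 × 3600 = 6.21 mm/hr.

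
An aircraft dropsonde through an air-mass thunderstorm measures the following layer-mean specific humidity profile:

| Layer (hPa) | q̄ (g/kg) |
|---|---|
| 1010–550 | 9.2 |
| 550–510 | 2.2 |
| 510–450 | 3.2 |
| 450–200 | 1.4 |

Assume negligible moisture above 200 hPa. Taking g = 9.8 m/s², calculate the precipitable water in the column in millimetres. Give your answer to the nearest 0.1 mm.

Precipitable water is the column-integrated vapour mass per unit area: PW = (1/g) Σ q̄ Δp, with q in kg/kg and Δp in Pa (1 kg/m² of water = 1 mm).
Layer 1010–550 hPa: Δp = 460 hPa = 46000 Pa, q̄ = 0.0092 kg/kg → 0.0092 × 46000 / 9.8 = 43.18 mm
Layer 550–510 hPa: Δp = 40 hPa = 4000 Pa, q̄ = 0.0022 kg/kg → 0.0022 × 4000 / 9.8 = 0.90 mm
Layer 510–450 hPa: Δp = 60 hPa = 6000 Pa, q̄ = 0.0032 kg/kg → 0.0032 × 6000 / 9.8 = 1.96 mm
Layer 450–200 hPa: Δp = 250 hPa = 25000 Pa, q̄ = 0.0014 kg/kg → 0.0014 × 25000 / 9.8 = 3.57 mm
PW = 43.18 + 0.90 + 1.96 + 3.57 = 49.61 ≈ 49.6 mm.

PW ≈ 49.6 mm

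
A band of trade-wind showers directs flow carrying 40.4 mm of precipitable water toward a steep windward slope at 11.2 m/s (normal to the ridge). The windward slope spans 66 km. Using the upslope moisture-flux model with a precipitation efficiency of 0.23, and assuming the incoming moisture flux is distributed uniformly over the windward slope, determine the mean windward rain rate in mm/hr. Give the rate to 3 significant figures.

R ≈ 5.68 mm/hr

Incoming column moisture flux per unit ridge length: F = V × PW = 11.2 × 40.4 = 452.48 mm·m/s.
Spread over the 66 km slope with efficiency ε = 0.23: R = ε·F/W = 0.23 × 452.48 / 66000 m = 1.577e-03 mm/s.
R = 1.577e-03 × 3600 = 5.68 mm/hr.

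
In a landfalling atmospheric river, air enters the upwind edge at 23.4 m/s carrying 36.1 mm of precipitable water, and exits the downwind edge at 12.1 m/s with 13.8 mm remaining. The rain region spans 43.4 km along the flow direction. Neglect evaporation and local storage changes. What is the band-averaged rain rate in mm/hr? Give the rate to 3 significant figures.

Column moisture flux per unit crosswind length is F = V × PW.
Inflow: F_in = 23.4 × 36.1 = 844.74 mm·m/s
Outflow: F_out = 12.1 × 13.8 = 166.98 mm·m/s
Steady-state rate R = (F_in − F_out)/L = (844.74 − 166.98) / 43400 m = 1.562e-02 mm/s.
R = 1.562e-02 × 3600 = 56.2 mm/hr.

R ≈ 56.2 mm/hr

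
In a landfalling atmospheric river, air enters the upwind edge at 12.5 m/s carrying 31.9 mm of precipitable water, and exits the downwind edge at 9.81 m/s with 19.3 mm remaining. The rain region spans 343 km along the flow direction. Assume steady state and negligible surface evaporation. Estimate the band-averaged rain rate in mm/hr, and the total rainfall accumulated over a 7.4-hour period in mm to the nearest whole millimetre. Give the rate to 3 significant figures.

Column moisture flux per unit crosswind length is F = V × PW.
Inflow: F_in = 12.5 × 31.9 = 398.75 mm·m/s
Outflow: F_out = 9.81 × 19.3 = 189.333 mm·m/s
Steady-state rate R = (F_in − F_out)/L = (398.75 − 189.333) / 343000 m = 6.105e-04 mm/s.
R = 6.105e-04 × 3600 = 2.20 mm/hr.
Over 7.4 h: total = 2.20 × 7.4 = 16.28 ≈ 16 mm.

R ≈ 2.20 mm/hr; total ≈ 16 mm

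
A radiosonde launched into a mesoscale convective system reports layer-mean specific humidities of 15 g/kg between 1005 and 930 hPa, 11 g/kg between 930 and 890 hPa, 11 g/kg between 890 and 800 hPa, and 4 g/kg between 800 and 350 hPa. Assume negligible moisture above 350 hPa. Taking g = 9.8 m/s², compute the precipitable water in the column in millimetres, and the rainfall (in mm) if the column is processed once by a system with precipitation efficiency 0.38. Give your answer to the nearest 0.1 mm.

PW ≈ 44.4 mm; rainfall ≈ 16.9 mm

Precipitable water is the column-integrated vapour mass per unit area: PW = (1/g) Σ q̄ Δp, with q in kg/kg and Δp in Pa (1 kg/m² of water = 1 mm).
Layer 1005–930 hPa: Δp = 75 hPa = 7500 Pa, q̄ = 0.015 kg/kg → 0.015 × 7500 / 9.8 = 11.48 mm
Layer 930–890 hPa: Δp = 40 hPa = 4000 Pa, q̄ = 0.011 kg/kg → 0.011 × 4000 / 9.8 = 4.49 mm
Layer 890–800 hPa: Δp = 90 hPa = 9000 Pa, q̄ = 0.011 kg/kg → 0.011 × 9000 / 9.8 = 10.10 mm
Layer 800–350 hPa: Δp = 450 hPa = 45000 Pa, q̄ = 0.004 kg/kg → 0.004 × 45000 / 9.8 = 18.37 mm
PW = 11.48 + 4.49 + 10.10 + 18.37 = 44.44 ≈ 44.4 mm.
Rainfall = ε × PW = 0.38 × 44.4 = 16.9 mm.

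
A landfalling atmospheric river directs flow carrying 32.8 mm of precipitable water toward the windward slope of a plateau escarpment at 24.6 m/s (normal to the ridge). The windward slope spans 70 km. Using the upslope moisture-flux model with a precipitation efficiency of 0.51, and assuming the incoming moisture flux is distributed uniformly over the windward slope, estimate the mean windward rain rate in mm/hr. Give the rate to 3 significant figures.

Incoming column moisture flux per unit ridge length: F = V × PW = 24.6 × 32.8 = 806.88 mm·m/s.
Spread over the 70 km slope with efficiency ε = 0.51: R = ε·F/W = 0.51 × 806.88 / 70000 m = 5.879e-03 mm/s.
R = 5.879e-03 × 3600 = 21.2 mm/hr.

R ≈ 21.2 mm/hr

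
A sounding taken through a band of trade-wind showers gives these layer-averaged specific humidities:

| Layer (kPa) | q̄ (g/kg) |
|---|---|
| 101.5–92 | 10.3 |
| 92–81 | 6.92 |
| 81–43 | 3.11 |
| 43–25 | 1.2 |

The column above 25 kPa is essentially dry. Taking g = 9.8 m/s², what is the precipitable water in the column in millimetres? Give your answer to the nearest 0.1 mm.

Precipitable water is the column-integrated vapour mass per unit area: PW = (1/g) Σ q̄ Δp, with q in kg/kg and Δp in Pa (1 kg/m² of water = 1 mm).
Layer 101.5–92 kPa: Δp = 95 hPa = 9500 Pa, q̄ = 0.0103 kg/kg → 0.0103 × 9500 / 9.8 = 9.98 mm
Layer 92–81 kPa: Δp = 110 hPa = 11000 Pa, q̄ = 0.00692 kg/kg → 0.00692 × 11000 / 9.8 = 7.77 mm
Layer 81–43 kPa: Δp = 380 hPa = 38000 Pa, q̄ = 0.00311 kg/kg → 0.00311 × 38000 / 9.8 = 12.06 mm
Layer 43–25 kPa: Δp = 180 hPa = 18000 Pa, q̄ = 0.0012 kg/kg → 0.0012 × 18000 / 9.8 = 2.20 mm
PW = 9.98 + 7.77 + 12.06 + 2.20 = 32.01 ≈ 32.0 mm.

PW ≈ 32.0 mm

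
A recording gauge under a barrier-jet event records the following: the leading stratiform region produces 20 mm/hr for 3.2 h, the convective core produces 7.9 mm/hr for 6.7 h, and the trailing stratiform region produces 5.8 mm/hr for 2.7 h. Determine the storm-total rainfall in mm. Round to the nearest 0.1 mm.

Total = Σ Rᵢ Δtᵢ = 20 × 3.2 + 7.9 × 6.7 + 5.8 × 2.7
      = 64 + 52.93 + 15.66 = 132.6 mm.

total ≈ 132.6 mm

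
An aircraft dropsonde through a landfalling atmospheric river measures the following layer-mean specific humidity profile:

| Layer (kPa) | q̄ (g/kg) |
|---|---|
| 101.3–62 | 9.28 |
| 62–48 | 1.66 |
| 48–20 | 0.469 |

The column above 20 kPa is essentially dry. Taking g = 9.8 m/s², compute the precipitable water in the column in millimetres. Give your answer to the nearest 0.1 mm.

PW ≈ 40.9 mm

Precipitable water is the column-integrated vapour mass per unit area: PW = (1/g) Σ q̄ Δp, with q in kg/kg and Δp in Pa (1 kg/m² of water = 1 mm).
Layer 101.3–62 kPa: Δp = 393 hPa = 39300 Pa, q̄ = 0.00928 kg/kg → 0.00928 × 39300 / 9.8 = 37.21 mm
Layer 62–48 kPa: Δp = 140 hPa = 14000 Pa, q̄ = 0.00166 kg/kg → 0.00166 × 14000 / 9.8 = 2.37 mm
Layer 48–20 kPa: Δp = 280 hPa = 28000 Pa, q̄ = 0.000469 kg/kg → 0.000469 × 28000 / 9.8 = 1.34 mm
PW = 37.21 + 2.37 + 1.34 = 40.92 ≈ 40.9 mm.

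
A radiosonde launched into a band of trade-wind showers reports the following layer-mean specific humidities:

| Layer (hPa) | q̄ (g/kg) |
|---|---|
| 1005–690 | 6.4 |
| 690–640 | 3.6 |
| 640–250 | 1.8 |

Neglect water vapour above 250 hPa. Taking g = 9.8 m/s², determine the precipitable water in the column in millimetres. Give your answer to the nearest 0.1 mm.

Precipitable water is the column-integrated vapour mass per unit area: PW = (1/g) Σ q̄ Δp, with q in kg/kg and Δp in Pa (1 kg/m² of water = 1 mm).
Layer 1005–690 hPa: Δp = 315 hPa = 31500 Pa, q̄ = 0.0064 kg/kg → 0.0064 × 31500 / 9.8 = 20.57 mm
Layer 690–640 hPa: Δp = 50 hPa = 5000 Pa, q̄ = 0.0036 kg/kg → 0.0036 × 5000 / 9.8 = 1.84 mm
Layer 640–250 hPa: Δp = 390 hPa = 39000 Pa, q̄ = 0.0018 kg/kg → 0.0018 × 39000 / 9.8 = 7.16 mm
PW = 20.57 + 1.84 + 7.16 = 29.57 ≈ 29.6 mm.

PW ≈ 29.6 mm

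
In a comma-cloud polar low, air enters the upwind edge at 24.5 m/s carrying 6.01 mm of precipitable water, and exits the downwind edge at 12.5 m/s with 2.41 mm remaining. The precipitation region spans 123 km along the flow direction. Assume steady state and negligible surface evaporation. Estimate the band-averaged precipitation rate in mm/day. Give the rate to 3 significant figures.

Column moisture flux per unit crosswind length is F = V × PW.
Inflow: F_in = 24.5 × 6.01 = 147.245 mm·m/s
Outflow: F_out = 12.5 × 2.41 = 30.125 mm·m/s
Steady-state rate R = (F_in − F_out)/L = (147.245 − 30.125) / 123000 m = 9.522e-04 mm/s.
R = 9.522e-04 × 3600 × 24 = 82.3 mm/day.

R ≈ 82.3 mm/day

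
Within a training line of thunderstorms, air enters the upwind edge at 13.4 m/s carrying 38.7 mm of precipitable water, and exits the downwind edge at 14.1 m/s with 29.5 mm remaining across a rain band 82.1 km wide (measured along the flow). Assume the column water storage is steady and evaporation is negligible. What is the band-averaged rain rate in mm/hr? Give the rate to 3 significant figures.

Column moisture flux per unit crosswind length is F = V × PW.
Inflow: F_in = 13.4 × 38.7 = 518.58 mm·m/s
Outflow: F_out = 14.1 × 29.5 = 415.95 mm·m/s
Steady-state rate R = (F_in − F_out)/L = (518.58 − 415.95) / 82100 m = 1.250e-03 mm/s.
R = 1.250e-03 × 3600 = 4.50 mm/hr.

R ≈ 4.50 mm/hr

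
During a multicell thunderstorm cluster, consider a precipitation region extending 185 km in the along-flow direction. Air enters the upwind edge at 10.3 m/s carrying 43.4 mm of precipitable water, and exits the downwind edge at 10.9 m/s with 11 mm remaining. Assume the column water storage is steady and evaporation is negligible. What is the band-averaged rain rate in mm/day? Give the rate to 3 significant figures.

R ≈ 153 mm/day

Column moisture flux per unit crosswind length is F = V × PW.
Inflow: F_in = 10.3 × 43.4 = 447.02 mm·m/s
Outflow: F_out = 10.9 × 11 = 119.9 mm·m/s
Steady-state rate R = (F_in − F_out)/L = (447.02 − 119.9) / 185000 m = 1.768e-03 mm/s.
R = 1.768e-03 × 3600 × 24 = 153 mm/day.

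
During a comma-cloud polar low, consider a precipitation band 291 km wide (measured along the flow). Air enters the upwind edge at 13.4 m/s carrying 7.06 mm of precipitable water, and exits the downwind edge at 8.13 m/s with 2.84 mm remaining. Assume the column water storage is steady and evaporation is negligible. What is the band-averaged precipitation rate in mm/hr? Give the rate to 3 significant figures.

R ≈ 0.885 mm/hr

Column moisture flux per unit crosswind length is F = V × PW.
Inflow: F_in = 13.4 × 7.06 = 94.604 mm·m/s
Outflow: F_out = 8.13 × 2.84 = 23.0892 mm·m/s
Steady-state rate R = (F_in − F_out)/L = (94.604 − 23.0892) / 291000 m = 2.458e-04 mm/s.
R = 2.458e-04 × 3600 = 0.885 mm/hr.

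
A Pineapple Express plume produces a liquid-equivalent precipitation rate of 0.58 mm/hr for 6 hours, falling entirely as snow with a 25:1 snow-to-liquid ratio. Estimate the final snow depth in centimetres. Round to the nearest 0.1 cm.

snow depth ≈ 8.7 cm

Liquid-equivalent depth = 0.58 × 6 = 3.48 mm.
Snow depth = 3.48 mm × 25 = 87 mm = 8.7 cm.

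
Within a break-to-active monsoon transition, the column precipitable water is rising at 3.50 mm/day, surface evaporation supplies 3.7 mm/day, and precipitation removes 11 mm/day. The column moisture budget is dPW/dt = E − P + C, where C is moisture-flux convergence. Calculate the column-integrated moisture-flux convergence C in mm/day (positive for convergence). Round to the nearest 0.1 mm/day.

dPW/dt = +3.50 mm/day.
C = dPW/dt − E + P = (+3.50) − 3.7 + 11 = 10.8 mm/day.

C ≈ 10.8 mm/day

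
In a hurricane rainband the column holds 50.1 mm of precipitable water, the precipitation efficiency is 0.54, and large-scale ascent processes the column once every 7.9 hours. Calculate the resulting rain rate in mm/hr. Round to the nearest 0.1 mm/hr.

R ≈ 3.4 mm/hr

Each overturning extracts ε × PW = 0.54 × 50.1 = 27.054 mm.
Rate = ε·PW / τ = 27.054 / 7.9 h = 3.4 mm/hr.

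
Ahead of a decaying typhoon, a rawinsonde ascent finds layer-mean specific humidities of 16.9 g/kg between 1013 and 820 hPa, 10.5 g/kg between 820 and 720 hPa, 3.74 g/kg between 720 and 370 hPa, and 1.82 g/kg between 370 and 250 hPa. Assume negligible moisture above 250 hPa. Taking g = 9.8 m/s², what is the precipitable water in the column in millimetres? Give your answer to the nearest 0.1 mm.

PW ≈ 59.6 mm

Precipitable water is the column-integrated vapour mass per unit area: PW = (1/g) Σ q̄ Δp, with q in kg/kg and Δp in Pa (1 kg/m² of water = 1 mm).
Layer 1013–820 hPa: Δp = 193 hPa = 19300 Pa, q̄ = 0.0169 kg/kg → 0.0169 × 19300 / 9.8 = 33.28 mm
Layer 820–720 hPa: Δp = 100 hPa = 10000 Pa, q̄ = 0.0105 kg/kg → 0.0105 × 10000 / 9.8 = 10.71 mm
Layer 720–370 hPa: Δp = 350 hPa = 35000 Pa, q̄ = 0.00374 kg/kg → 0.00374 × 35000 / 9.8 = 13.36 mm
Layer 370–250 hPa: Δp = 120 hPa = 12000 Pa, q̄ = 0.00182 kg/kg → 0.00182 × 12000 / 9.8 = 2.23 mm
PW = 33.28 + 10.71 + 13.36 + 2.23 = 59.58 ≈ 59.6 mm.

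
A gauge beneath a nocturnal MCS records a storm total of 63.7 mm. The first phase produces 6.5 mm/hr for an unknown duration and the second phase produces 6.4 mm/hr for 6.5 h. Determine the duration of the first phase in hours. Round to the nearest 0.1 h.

duration ≈ 3.4 h

Known phases: 6.4 × 6.5 = 41.6 mm.
Remaining depth = 63.7 − 41.6 = 22.1 mm.
Duration = 22.1 / 6.5 = 3.4 h.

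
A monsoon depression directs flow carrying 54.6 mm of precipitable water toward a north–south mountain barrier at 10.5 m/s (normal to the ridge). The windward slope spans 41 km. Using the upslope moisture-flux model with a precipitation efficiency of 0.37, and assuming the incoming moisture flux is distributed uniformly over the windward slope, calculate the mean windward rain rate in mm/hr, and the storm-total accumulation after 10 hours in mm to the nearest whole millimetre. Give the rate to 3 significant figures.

Incoming column moisture flux per unit ridge length: F = V × PW = 10.5 × 54.6 = 573.3 mm·m/s.
Spread over the 41 km slope with efficiency ε = 0.37: R = ε·F/W = 0.37 × 573.3 / 41000 m = 5.174e-03 mm/s.
R = 5.174e-03 × 3600 = 18.6 mm/hr.
Over 10 h: total = 18.6 × 10 = 186 mm.

R ≈ 18.6 mm/hr; total ≈ 186 mm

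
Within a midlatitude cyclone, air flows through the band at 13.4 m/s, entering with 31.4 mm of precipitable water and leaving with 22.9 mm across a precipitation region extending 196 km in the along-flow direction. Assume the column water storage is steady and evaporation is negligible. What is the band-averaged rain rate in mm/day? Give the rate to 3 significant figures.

R ≈ 50.2 mm/day

Column moisture flux per unit crosswind length is F = V × PW.
Inflow: F_in = 13.4 × 31.4 = 420.76 mm·m/s
Outflow: F_out = 13.4 × 22.9 = 306.86 mm·m/s
Steady-state rate R = (F_in − F_out)/L = (420.76 − 306.86) / 196000 m = 5.811e-04 mm/s.
R = 5.811e-04 × 3600 × 24 = 50.2 mm/day.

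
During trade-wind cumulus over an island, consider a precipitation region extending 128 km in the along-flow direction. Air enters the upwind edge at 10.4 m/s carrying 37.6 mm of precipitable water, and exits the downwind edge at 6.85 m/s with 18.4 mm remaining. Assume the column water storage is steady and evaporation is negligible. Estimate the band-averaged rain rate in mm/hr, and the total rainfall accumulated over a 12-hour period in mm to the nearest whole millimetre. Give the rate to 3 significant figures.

R ≈ 7.45 mm/hr; total ≈ 89 mm

Column moisture flux per unit crosswind length is F = V × PW.
Inflow: F_in = 10.4 × 37.6 = 391.04 mm·m/s
Outflow: F_out = 6.85 × 18.4 = 126.04 mm·m/s
Steady-state rate R = (F_in − F_out)/L = (391.04 − 126.04) / 128000 m = 2.070e-03 mm/s.
R = 2.070e-03 × 3600 = 7.45 mm/hr.
Over 12 h: total = 7.45 × 12 = 89.4 ≈ 89 mm.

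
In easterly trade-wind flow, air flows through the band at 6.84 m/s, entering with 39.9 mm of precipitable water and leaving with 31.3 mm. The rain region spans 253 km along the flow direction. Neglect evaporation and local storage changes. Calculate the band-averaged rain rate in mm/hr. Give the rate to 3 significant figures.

R ≈ 0.837 mm/hr

Column moisture flux per unit crosswind length is F = V × PW.
Inflow: F_in = 6.84 × 39.9 = 272.916 mm·m/s
Outflow: F_out = 6.84 × 31.3 = 214.092 mm·m/s
Steady-state rate R = (F_in − F_out)/L = (272.916 − 214.092) / 253000 m = 2.325e-04 mm/s.
R = 2.325e-04 × 3600 = 0.837 mm/hr.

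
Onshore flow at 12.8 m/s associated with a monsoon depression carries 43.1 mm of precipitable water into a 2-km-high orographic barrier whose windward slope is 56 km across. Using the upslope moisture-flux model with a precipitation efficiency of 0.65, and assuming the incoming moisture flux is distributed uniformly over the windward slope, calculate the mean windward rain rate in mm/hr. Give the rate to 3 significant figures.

R ≈ 23.1 mm/hr

Incoming column moisture flux per unit ridge length: F = V × PW = 12.8 × 43.1 = 551.68 mm·m/s.
Spread over the 56 km slope with efficiency ε = 0.65: R = ε·F/W = 0.65 × 551.68 / 56000 m = 6.403e-03 mm/s.
R = 6.403e-03 × 3600 = 23.1 mm/hr.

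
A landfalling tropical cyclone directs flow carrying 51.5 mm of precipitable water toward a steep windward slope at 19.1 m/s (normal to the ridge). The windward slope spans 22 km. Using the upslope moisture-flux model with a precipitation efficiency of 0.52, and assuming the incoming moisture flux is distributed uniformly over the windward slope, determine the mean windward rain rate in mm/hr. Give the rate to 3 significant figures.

Incoming column moisture flux per unit ridge length: F = V × PW = 19.1 × 51.5 = 983.65 mm·m/s.
Spread over the 22 km slope with efficiency ε = 0.52: R = ε·F/W = 0.52 × 983.65 / 22000 m = 2.325e-02 mm/s.
R = 2.325e-02 × 3600 = 83.7 mm/hr.

R ≈ 83.7 mm/hr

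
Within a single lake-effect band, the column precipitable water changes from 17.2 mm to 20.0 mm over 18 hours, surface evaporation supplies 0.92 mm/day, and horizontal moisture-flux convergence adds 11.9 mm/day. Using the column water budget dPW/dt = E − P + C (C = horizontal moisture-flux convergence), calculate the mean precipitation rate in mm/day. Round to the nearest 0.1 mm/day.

dPW/dt = (20.0 − 17.2) mm / (18/24 day) = +3.733 mm/day.
P = E + C − dPW/dt = 0.92 + (11.9) − (+3.733) = 9.1 mm/day.

P ≈ 9.1 mm/day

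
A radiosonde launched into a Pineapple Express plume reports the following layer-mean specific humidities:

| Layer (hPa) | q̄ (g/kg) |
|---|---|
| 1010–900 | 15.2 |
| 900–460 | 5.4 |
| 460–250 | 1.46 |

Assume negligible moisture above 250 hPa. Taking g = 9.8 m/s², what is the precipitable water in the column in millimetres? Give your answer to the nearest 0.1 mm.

PW ≈ 44.4 mm

Precipitable water is the column-integrated vapour mass per unit area: PW = (1/g) Σ q̄ Δp, with q in kg/kg and Δp in Pa (1 kg/m² of water = 1 mm).
Layer 1010–900 hPa: Δp = 110 hPa = 11000 Pa, q̄ = 0.0152 kg/kg → 0.0152 × 11000 / 9.8 = 17.06 mm
Layer 900–460 hPa: Δp = 440 hPa = 44000 Pa, q̄ = 0.0054 kg/kg → 0.0054 × 44000 / 9.8 = 24.24 mm
Layer 460–250 hPa: Δp = 210 hPa = 21000 Pa, q̄ = 0.00146 kg/kg → 0.00146 × 21000 / 9.8 = 3.13 mm
PW = 17.06 + 24.24 + 3.13 = 44.43 ≈ 44.4 mm.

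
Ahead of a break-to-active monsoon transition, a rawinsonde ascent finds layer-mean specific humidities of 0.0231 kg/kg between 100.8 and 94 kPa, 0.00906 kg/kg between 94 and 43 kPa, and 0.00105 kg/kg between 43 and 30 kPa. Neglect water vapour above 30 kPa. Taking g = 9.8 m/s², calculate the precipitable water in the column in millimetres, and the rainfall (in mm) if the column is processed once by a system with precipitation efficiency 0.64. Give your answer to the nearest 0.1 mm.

PW ≈ 64.6 mm; rainfall ≈ 41.3 mm

Precipitable water is the column-integrated vapour mass per unit area: PW = (1/g) Σ q̄ Δp, with q in kg/kg and Δp in Pa (1 kg/m² of water = 1 mm).
Layer 100.8–94 kPa: Δp = 68 hPa = 6800 Pa, q̄ = 0.0231 kg/kg → 0.0231 × 6800 / 9.8 = 16.03 mm
Layer 94–43 kPa: Δp = 510 hPa = 51000 Pa, q̄ = 0.00906 kg/kg → 0.00906 × 51000 / 9.8 = 47.15 mm
Layer 43–30 kPa: Δp = 130 hPa = 13000 Pa, q̄ = 0.00105 kg/kg → 0.00105 × 13000 / 9.8 = 1.39 mm
PW = 16.03 + 47.15 + 1.39 = 64.57 ≈ 64.6 mm.
Rainfall = ε × PW = 0.64 × 64.6 = 41.3 mm.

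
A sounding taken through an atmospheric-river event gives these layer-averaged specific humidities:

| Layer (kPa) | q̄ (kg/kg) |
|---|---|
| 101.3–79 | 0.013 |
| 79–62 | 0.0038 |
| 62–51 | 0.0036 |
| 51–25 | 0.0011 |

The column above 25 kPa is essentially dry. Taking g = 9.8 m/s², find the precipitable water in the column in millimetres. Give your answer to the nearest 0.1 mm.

Precipitable water is the column-integrated vapour mass per unit area: PW = (1/g) Σ q̄ Δp, with q in kg/kg and Δp in Pa (1 kg/m² of water = 1 mm).
Layer 101.3–79 kPa: Δp = 223 hPa = 22300 Pa, q̄ = 0.013 kg/kg → 0.013 × 22300 / 9.8 = 29.58 mm
Layer 79–62 kPa: Δp = 170 hPa = 17000 Pa, q̄ = 0.0038 kg/kg → 0.0038 × 17000 / 9.8 = 6.59 mm
Layer 62–51 kPa: Δp = 110 hPa = 11000 Pa, q̄ = 0.0036 kg/kg → 0.0036 × 11000 / 9.8 = 4.04 mm
Layer 51–25 kPa: Δp = 260 hPa = 26000 Pa, q̄ = 0.0011 kg/kg → 0.0011 × 26000 / 9.8 = 2.92 mm
PW = 29.58 + 6.59 + 4.04 + 2.92 = 43.13 ≈ 43.1 mm.

PW ≈ 43.1 mm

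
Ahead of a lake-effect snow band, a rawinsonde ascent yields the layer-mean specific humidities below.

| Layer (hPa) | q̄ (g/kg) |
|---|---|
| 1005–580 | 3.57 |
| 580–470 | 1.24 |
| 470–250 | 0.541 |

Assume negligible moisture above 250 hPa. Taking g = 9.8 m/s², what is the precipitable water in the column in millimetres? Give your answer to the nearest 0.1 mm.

PW ≈ 18.1 mm

Precipitable water is the column-integrated vapour mass per unit area: PW = (1/g) Σ q̄ Δp, with q in kg/kg and Δp in Pa (1 kg/m² of water = 1 mm).
Layer 1005–580 hPa: Δp = 425 hPa = 42500 Pa, q̄ = 0.00357 kg/kg → 0.00357 × 42500 / 9.8 = 15.48 mm
Layer 580–470 hPa: Δp = 110 hPa = 11000 Pa, q̄ = 0.00124 kg/kg → 0.00124 × 11000 / 9.8 = 1.39 mm
Layer 470–250 hPa: Δp = 220 hPa = 22000 Pa, q̄ = 0.000541 kg/kg → 0.000541 × 22000 / 9.8 = 1.21 mm
PW = 15.48 + 1.39 + 1.21 = 18.08 ≈ 18.1 mm.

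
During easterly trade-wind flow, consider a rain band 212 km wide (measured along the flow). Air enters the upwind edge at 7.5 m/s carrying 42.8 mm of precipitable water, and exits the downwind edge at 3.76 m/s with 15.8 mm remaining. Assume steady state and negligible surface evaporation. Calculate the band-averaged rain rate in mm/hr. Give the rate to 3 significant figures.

Column moisture flux per unit crosswind length is F = V × PW.
Inflow: F_in = 7.5 × 42.8 = 321 mm·m/s
Outflow: F_out = 3.76 × 15.8 = 59.408 mm·m/s
Steady-state rate R = (F_in − F_out)/L = (321 − 59.408) / 212000 m = 1.234e-03 mm/s.
R = 1.234e-03 × 3600 = 4.44 mm/hr.

R ≈ 4.44 mm/hr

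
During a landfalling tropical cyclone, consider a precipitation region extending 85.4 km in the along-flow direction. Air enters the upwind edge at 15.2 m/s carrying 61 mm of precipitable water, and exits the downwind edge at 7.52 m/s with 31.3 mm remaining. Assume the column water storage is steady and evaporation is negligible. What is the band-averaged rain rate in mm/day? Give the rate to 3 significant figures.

Column moisture flux per unit crosswind length is F = V × PW.
Inflow: F_in = 15.2 × 61 = 927.2 mm·m/s
Outflow: F_out = 7.52 × 31.3 = 235.376 mm·m/s
Steady-state rate R = (F_in − F_out)/L = (927.2 − 235.376) / 85400 m = 8.101e-03 mm/s.
R = 8.101e-03 × 3600 × 24 = 700 mm/day.

R ≈ 700 mm/day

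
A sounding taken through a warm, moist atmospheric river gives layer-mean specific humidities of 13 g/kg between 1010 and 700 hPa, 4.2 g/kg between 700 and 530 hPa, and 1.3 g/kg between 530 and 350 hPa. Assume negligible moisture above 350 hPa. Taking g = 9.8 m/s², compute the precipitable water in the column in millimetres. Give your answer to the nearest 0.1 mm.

Precipitable water is the column-integrated vapour mass per unit area: PW = (1/g) Σ q̄ Δp, with q in kg/kg and Δp in Pa (1 kg/m² of water = 1 mm).
Layer 1010–700 hPa: Δp = 310 hPa = 31000 Pa, q̄ = 0.013 kg/kg → 0.013 × 31000 / 9.8 = 41.12 mm
Layer 700–530 hPa: Δp = 170 hPa = 17000 Pa, q̄ = 0.0042 kg/kg → 0.0042 × 17000 / 9.8 = 7.29 mm
Layer 530–350 hPa: Δp = 180 hPa = 18000 Pa, q̄ = 0.0013 kg/kg → 0.0013 × 18000 / 9.8 = 2.39 mm
PW = 41.12 + 7.29 + 2.39 = 50.80 ≈ 50.8 mm.

PW ≈ 50.8 mm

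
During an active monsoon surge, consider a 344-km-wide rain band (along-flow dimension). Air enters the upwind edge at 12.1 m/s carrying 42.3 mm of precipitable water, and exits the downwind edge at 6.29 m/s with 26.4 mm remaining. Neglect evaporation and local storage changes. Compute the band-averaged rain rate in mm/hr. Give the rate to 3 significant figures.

R ≈ 3.62 mm/hr

Column moisture flux per unit crosswind length is F = V × PW.
Inflow: F_in = 12.1 × 42.3 = 511.83 mm·m/s
Outflow: F_out = 6.29 × 26.4 = 166.056 mm·m/s
Steady-state rate R = (F_in − F_out)/L = (511.83 − 166.056) / 344000 m = 1.005e-03 mm/s.
R = 1.005e-03 × 3600 = 3.62 mm/hr.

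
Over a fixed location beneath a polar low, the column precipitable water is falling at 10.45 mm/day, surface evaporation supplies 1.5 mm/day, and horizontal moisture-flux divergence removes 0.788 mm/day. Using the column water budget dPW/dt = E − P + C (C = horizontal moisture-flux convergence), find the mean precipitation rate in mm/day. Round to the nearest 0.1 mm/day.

P ≈ 11.2 mm/day

dPW/dt = -10.45 mm/day.
P = E + C − dPW/dt = 1.5 + (-0.788) − (-10.45) = 11.2 mm/day.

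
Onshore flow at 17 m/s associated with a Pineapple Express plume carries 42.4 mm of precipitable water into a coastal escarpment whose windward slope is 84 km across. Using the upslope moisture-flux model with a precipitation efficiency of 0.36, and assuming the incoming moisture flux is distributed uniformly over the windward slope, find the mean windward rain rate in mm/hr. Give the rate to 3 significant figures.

R ≈ 11.1 mm/hr

Incoming column moisture flux per unit ridge length: F = V × PW = 17 × 42.4 = 720.8 mm·m/s.
Spread over the 84 km slope with efficiency ε = 0.36: R = ε·F/W = 0.36 × 720.8 / 84000 m = 3.089e-03 mm/s.
R = 3.089e-03 × 3600 = 11.1 mm/hr.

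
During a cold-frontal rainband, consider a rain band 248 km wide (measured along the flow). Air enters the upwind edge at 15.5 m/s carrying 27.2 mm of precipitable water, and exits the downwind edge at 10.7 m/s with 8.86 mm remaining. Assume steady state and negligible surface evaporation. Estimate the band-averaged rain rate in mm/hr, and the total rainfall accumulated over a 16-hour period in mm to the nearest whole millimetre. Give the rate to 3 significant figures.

R ≈ 4.74 mm/hr; total ≈ 76 mm

Column moisture flux per unit crosswind length is F = V × PW.
Inflow: F_in = 15.5 × 27.2 = 421.6 mm·m/s
Outflow: F_out = 10.7 × 8.86 = 94.802 mm·m/s
Steady-state rate R = (F_in − F_out)/L = (421.6 − 94.802) / 248000 m = 1.318e-03 mm/s.
R = 1.318e-03 × 3600 = 4.74 mm/hr.
Over 16 h: total = 4.74 × 16 = 75.84 ≈ 76 mm.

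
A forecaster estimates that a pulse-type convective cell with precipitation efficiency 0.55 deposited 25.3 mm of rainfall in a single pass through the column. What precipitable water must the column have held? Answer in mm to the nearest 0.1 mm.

PW ≈ 46.0 mm

PW = rainfall / ε = 25.3 / 0.55 = 46.0 mm.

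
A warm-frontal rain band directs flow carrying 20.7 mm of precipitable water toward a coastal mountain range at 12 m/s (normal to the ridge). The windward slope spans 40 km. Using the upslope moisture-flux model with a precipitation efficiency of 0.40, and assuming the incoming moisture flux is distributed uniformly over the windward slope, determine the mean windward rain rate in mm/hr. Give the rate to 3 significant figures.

R ≈ 8.94 mm/hr

Incoming column moisture flux per unit ridge length: F = V × PW = 12 × 20.7 = 248.4 mm·m/s.
Spread over the 40 km slope with efficiency ε = 0.40: R = ε·F/W = 0.40 × 248.4 / 40000 m = 2.484e-03 mm/s.
R = 2.484e-03 × 3600 = 8.94 mm/hr.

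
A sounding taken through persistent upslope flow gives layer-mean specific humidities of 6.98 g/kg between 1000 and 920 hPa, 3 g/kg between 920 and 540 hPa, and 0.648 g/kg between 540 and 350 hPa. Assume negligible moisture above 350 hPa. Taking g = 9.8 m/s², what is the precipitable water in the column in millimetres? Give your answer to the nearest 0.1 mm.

PW ≈ 18.6 mm

Precipitable water is the column-integrated vapour mass per unit area: PW = (1/g) Σ q̄ Δp, with q in kg/kg and Δp in Pa (1 kg/m² of water = 1 mm).
Layer 1000–920 hPa: Δp = 80 hPa = 8000 Pa, q̄ = 0.00698 kg/kg → 0.00698 × 8000 / 9.8 = 5.70 mm
Layer 920–540 hPa: Δp = 380 hPa = 38000 Pa, q̄ = 0.003 kg/kg → 0.003 × 38000 / 9.8 = 11.63 mm
Layer 540–350 hPa: Δp = 190 hPa = 19000 Pa, q̄ = 0.000648 kg/kg → 0.000648 × 19000 / 9.8 = 1.26 mm
PW = 5.70 + 11.63 + 1.26 = 18.59 ≈ 18.6 mm.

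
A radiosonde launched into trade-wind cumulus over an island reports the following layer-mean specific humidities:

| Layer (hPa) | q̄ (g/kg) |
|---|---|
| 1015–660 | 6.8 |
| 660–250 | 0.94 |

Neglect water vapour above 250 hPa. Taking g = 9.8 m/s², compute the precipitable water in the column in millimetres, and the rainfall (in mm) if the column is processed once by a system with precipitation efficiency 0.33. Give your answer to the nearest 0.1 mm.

PW ≈ 28.6 mm; rainfall ≈ 9.4 mm

Precipitable water is the column-integrated vapour mass per unit area: PW = (1/g) Σ q̄ Δp, with q in kg/kg and Δp in Pa (1 kg/m² of water = 1 mm).
Layer 1015–660 hPa: Δp = 355 hPa = 35500 Pa, q̄ = 0.0068 kg/kg → 0.0068 × 35500 / 9.8 = 24.63 mm
Layer 660–250 hPa: Δp = 410 hPa = 41000 Pa, q̄ = 0.00094 kg/kg → 0.00094 × 41000 / 9.8 = 3.93 mm
PW = 24.63 + 3.93 = 28.56 ≈ 28.6 mm.
Rainfall = ε × PW = 0.33 × 28.6 = 9.4 mm.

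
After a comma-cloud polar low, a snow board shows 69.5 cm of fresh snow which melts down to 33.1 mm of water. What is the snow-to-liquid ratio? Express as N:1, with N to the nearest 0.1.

Ratio = snow depth / SWE = 695 mm / 33.1 mm = 21.0, i.e. 21.0:1.

ratio ≈ 21.0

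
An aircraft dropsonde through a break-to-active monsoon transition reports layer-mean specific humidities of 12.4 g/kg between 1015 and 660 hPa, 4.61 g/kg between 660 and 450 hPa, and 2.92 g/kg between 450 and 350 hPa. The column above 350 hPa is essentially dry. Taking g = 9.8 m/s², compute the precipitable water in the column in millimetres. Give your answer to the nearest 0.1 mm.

Precipitable water is the column-integrated vapour mass per unit area: PW = (1/g) Σ q̄ Δp, with q in kg/kg and Δp in Pa (1 kg/m² of water = 1 mm).
Layer 1015–660 hPa: Δp = 355 hPa = 35500 Pa, q̄ = 0.0124 kg/kg → 0.0124 × 35500 / 9.8 = 44.92 mm
Layer 660–450 hPa: Δp = 210 hPa = 21000 Pa, q̄ = 0.00461 kg/kg → 0.00461 × 21000 / 9.8 = 9.88 mm
Layer 450–350 hPa: Δp = 100 hPa = 10000 Pa, q̄ = 0.00292 kg/kg → 0.00292 × 10000 / 9.8 = 2.98 mm
PW = 44.92 + 9.88 + 2.98 = 57.78 ≈ 57.8 mm.

PW ≈ 57.8 mm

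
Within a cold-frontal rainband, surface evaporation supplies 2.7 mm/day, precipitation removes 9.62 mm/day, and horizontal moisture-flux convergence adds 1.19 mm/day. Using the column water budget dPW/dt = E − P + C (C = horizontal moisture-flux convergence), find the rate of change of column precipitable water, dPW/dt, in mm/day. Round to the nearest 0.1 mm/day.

dPW/dt = E − P + C = 2.7 − 9.62 + (1.19) = -5.7 mm/day.

dPW/dt ≈ -5.7 mm/day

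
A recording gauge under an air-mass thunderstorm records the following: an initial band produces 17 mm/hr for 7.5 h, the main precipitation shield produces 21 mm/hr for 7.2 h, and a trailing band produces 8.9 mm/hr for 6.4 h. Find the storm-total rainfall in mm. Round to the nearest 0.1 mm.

total ≈ 335.7 mm

Total = Σ Rᵢ Δtᵢ = 17 × 7.5 + 21 × 7.2 + 8.9 × 6.4
      = 127.5 + 151.2 + 56.96 = 335.7 mm.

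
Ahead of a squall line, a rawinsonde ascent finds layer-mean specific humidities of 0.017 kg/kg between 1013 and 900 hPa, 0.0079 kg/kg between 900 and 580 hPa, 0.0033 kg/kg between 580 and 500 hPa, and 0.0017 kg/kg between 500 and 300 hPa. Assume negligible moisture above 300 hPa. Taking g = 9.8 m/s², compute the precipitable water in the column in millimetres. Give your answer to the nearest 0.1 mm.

PW ≈ 51.6 mm

Precipitable water is the column-integrated vapour mass per unit area: PW = (1/g) Σ q̄ Δp, with q in kg/kg and Δp in Pa (1 kg/m² of water = 1 mm).
Layer 1013–900 hPa: Δp = 113 hPa = 11300 Pa, q̄ = 0.017 kg/kg → 0.017 × 11300 / 9.8 = 19.60 mm
Layer 900–580 hPa: Δp = 320 hPa = 32000 Pa, q̄ = 0.0079 kg/kg → 0.0079 × 32000 / 9.8 = 25.80 mm
Layer 580–500 hPa: Δp = 80 hPa = 8000 Pa, q̄ = 0.0033 kg/kg → 0.0033 × 8000 / 9.8 = 2.69 mm
Layer 500–300 hPa: Δp = 200 hPa = 20000 Pa, q̄ = 0.0017 kg/kg → 0.0017 × 20000 / 9.8 = 3.47 mm
PW = 19.60 + 25.80 + 2.69 + 3.47 = 51.56 ≈ 51.6 mm.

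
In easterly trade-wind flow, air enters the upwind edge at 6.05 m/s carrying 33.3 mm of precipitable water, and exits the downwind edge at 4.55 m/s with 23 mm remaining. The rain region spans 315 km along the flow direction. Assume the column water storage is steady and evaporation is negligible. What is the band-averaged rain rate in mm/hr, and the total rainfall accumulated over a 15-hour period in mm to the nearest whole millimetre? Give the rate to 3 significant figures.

R ≈ 1.11 mm/hr; total ≈ 17 mm

Column moisture flux per unit crosswind length is F = V × PW.
Inflow: F_in = 6.05 × 33.3 = 201.465 mm·m/s
Outflow: F_out = 4.55 × 23 = 104.65 mm·m/s
Steady-state rate R = (F_in − F_out)/L = (201.465 − 104.65) / 315000 m = 3.073e-04 mm/s.
R = 3.073e-04 × 3600 = 1.11 mm/hr.
Over 15 h: total = 1.11 × 15 = 16.65 ≈ 17 mm.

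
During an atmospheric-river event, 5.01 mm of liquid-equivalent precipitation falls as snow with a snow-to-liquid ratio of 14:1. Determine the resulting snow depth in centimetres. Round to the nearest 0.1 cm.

snow depth ≈ 7.0 cm

Snow depth = liquid × ratio = 5.01 mm × 14 = 70.14 mm = 7.0 cm.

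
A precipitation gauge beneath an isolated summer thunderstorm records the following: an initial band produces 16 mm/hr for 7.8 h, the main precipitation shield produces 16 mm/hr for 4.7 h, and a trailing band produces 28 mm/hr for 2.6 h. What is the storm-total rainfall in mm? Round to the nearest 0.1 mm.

Total = Σ Rᵢ Δtᵢ = 16 × 7.8 + 16 × 4.7 + 28 × 2.6
      = 124.8 + 75.2 + 72.8 = 272.8 mm.

total ≈ 272.8 mm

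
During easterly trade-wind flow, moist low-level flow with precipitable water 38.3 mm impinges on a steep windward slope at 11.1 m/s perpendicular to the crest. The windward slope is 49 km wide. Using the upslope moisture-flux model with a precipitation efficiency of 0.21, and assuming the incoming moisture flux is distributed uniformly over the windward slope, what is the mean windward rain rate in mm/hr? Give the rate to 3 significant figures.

Incoming column moisture flux per unit ridge length: F = V × PW = 11.1 × 38.3 = 425.13 mm·m/s.
Spread over the 49 km slope with efficiency ε = 0.21: R = ε·F/W = 0.21 × 425.13 / 49000 m = 1.822e-03 mm/s.
R = 1.822e-03 × 3600 = 6.56 mm/hr.

R ≈ 6.56 mm/hr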